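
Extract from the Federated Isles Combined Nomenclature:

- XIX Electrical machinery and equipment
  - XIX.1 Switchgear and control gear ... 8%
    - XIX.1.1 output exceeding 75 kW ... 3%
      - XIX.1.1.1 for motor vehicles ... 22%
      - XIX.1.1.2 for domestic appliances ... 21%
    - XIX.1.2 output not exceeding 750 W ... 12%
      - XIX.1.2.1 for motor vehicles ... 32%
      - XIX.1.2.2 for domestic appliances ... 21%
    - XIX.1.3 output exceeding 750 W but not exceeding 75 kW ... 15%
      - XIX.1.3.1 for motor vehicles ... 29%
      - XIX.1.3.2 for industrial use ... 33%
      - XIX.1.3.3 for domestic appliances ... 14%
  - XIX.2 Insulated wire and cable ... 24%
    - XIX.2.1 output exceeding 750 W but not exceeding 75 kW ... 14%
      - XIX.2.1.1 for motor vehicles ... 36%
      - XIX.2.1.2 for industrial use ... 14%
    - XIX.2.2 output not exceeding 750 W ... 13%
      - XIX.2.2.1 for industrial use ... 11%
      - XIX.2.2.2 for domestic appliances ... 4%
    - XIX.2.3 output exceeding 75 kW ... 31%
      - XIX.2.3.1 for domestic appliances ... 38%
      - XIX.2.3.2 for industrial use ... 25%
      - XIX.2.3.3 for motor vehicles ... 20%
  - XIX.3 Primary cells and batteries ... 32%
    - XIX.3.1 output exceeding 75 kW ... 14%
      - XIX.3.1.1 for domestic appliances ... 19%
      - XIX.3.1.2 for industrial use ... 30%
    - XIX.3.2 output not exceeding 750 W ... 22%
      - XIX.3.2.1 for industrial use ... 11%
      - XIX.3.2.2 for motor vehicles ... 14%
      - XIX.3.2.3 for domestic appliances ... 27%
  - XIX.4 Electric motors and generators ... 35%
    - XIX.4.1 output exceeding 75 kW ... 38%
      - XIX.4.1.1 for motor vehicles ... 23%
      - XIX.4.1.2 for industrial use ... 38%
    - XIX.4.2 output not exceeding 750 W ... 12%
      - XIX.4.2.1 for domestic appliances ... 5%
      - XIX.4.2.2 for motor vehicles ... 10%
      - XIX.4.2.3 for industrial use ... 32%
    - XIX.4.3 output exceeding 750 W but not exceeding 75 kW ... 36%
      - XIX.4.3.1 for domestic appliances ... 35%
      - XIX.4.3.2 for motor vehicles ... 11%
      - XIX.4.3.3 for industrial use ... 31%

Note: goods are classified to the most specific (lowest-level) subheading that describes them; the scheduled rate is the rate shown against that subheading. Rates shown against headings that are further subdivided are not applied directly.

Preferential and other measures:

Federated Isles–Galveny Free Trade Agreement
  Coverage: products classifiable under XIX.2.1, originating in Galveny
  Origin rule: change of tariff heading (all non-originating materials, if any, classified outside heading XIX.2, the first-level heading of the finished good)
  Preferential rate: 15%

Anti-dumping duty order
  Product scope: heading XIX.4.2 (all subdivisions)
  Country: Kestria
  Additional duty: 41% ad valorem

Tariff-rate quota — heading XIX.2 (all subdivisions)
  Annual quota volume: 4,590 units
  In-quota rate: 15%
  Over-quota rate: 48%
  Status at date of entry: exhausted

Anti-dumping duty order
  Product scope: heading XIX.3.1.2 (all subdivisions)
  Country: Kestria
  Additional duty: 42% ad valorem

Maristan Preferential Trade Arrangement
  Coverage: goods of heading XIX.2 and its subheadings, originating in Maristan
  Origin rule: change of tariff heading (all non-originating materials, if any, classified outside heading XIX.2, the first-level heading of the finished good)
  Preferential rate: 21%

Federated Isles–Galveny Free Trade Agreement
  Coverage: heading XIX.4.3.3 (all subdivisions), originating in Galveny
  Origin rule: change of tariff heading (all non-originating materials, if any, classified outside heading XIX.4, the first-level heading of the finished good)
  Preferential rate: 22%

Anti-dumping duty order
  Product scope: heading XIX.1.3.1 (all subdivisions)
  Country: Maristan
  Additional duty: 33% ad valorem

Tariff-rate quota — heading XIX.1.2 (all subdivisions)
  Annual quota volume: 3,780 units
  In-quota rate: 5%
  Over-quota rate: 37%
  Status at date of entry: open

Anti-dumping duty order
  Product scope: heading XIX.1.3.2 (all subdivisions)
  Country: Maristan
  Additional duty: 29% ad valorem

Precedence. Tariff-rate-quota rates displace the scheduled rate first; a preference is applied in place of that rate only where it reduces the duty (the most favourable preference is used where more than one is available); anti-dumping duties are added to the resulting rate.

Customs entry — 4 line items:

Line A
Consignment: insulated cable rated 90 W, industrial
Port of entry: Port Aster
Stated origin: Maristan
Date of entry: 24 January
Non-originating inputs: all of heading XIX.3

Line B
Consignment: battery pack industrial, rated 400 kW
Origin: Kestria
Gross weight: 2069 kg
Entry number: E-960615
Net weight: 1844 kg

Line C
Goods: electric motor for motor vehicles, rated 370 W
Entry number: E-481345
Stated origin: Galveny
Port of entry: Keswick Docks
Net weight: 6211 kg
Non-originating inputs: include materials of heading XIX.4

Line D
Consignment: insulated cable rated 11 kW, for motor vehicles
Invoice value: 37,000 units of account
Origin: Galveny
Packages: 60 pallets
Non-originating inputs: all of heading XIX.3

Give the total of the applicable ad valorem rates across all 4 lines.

118%

Line A: insulated cable → XIX.2; rated 90 W → XIX.2.2; industrial → XIX.2.2.1. Scheduled 11%. quota on XIX.2 exhausted → over-quota 48%; Maristan agreement on XIX.2: CTH met → 21% available; preferential 21%. → 21%.
Line B: battery pack → XIX.3; rated 400 kW → XIX.3.1; industrial → XIX.3.1.2. Scheduled 30%. anti-dumping (Kestria, XIX.3.1.2): +42%; total 30% + 42% = 72%. → 72%.
Line C: electric motor → XIX.4; rated 370 W → XIX.4.2; for motor vehicles → XIX.4.2.2. Scheduled 10%. Galveny agreement on XIX.2.1: XIX.4.2.2 not covered; Galveny agreement on XIX.4.3.3: XIX.4.2.2 not covered. → 10%.
Line D: insulated cable → XIX.2; rated 11 kW → XIX.2.1; for motor vehicles → XIX.2.1.1. Scheduled 36%. quota on XIX.2 exhausted → over-quota 48%; Galveny agreement on XIX.2.1: CTH met → 15% available; Galveny agreement on XIX.4.3.3: XIX.2.1.1 not covered; preferential 15%. → 15%.
Sum: 21% + 72% + 10% + 15% = 118%.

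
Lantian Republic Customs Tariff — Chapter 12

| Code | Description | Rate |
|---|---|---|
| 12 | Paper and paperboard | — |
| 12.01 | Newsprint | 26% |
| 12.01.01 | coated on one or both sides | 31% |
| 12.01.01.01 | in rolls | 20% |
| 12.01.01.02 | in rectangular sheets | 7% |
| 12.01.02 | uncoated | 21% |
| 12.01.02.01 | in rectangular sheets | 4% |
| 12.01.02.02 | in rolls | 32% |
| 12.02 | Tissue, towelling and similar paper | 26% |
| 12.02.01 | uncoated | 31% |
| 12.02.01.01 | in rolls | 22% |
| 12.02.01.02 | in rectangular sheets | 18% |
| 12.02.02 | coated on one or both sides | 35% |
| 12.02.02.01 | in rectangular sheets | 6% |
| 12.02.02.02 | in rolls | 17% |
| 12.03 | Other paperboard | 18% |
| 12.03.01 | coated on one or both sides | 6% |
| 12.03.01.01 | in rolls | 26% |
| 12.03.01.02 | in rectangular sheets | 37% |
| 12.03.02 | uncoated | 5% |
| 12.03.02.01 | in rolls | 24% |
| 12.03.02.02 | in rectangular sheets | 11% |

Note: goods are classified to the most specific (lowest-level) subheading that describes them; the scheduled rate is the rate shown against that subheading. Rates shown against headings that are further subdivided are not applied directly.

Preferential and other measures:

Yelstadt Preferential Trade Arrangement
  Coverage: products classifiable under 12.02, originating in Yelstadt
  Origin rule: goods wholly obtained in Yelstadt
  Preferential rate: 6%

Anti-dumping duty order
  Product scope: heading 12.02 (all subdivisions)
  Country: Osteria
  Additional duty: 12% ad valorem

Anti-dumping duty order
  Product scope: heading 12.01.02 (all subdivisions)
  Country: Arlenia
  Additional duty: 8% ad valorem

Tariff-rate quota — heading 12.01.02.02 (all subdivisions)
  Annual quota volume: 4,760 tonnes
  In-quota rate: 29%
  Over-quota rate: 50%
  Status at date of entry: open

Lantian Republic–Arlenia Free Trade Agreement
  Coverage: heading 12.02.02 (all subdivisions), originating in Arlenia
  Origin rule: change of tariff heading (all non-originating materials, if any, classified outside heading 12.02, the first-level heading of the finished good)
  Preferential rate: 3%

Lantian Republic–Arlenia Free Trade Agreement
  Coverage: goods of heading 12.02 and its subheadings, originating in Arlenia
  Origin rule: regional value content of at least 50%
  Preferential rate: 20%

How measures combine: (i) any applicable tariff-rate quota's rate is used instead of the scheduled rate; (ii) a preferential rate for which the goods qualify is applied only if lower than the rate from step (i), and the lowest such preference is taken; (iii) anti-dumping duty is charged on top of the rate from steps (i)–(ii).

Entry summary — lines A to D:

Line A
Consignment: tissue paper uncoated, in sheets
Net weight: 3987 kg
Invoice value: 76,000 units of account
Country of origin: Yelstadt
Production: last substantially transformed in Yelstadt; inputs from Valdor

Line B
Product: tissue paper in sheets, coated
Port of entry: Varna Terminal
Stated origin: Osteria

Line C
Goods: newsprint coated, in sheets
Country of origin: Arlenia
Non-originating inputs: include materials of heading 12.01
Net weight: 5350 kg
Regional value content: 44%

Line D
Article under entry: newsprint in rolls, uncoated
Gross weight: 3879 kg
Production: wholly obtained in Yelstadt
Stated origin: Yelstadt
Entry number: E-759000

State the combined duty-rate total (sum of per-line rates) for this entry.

Line A: tissue paper → 12.02; uncoated → 12.02.01; in sheets → 12.02.01.02. Scheduled 18%. Yelstadt agreement on 12.02: not wholly obtained. → 18%.
Line B: tissue paper → 12.02; coated → 12.02.02; in sheets → 12.02.02.01. Scheduled 6%. anti-dumping (Osteria, 12.02): +12%; total 6% + 12% = 18%. → 18%.
Line C: newsprint → 12.01; coated → 12.01.01; in sheets → 12.01.01.02. Scheduled 7%. Arlenia agreement on 12.02.02: 12.01.01.02 not covered; Arlenia agreement on 12.02: 12.01.01.02 not covered. → 7%.
Line D: newsprint → 12.01; uncoated → 12.01.02; in rolls → 12.01.02.02. Scheduled 32%. quota on 12.01.02.02 open → in-quota 29%; Yelstadt agreement on 12.02: 12.01.02.02 not covered. → 29%.
Sum: 18% + 18% + 7% + 29% = 72%.

72%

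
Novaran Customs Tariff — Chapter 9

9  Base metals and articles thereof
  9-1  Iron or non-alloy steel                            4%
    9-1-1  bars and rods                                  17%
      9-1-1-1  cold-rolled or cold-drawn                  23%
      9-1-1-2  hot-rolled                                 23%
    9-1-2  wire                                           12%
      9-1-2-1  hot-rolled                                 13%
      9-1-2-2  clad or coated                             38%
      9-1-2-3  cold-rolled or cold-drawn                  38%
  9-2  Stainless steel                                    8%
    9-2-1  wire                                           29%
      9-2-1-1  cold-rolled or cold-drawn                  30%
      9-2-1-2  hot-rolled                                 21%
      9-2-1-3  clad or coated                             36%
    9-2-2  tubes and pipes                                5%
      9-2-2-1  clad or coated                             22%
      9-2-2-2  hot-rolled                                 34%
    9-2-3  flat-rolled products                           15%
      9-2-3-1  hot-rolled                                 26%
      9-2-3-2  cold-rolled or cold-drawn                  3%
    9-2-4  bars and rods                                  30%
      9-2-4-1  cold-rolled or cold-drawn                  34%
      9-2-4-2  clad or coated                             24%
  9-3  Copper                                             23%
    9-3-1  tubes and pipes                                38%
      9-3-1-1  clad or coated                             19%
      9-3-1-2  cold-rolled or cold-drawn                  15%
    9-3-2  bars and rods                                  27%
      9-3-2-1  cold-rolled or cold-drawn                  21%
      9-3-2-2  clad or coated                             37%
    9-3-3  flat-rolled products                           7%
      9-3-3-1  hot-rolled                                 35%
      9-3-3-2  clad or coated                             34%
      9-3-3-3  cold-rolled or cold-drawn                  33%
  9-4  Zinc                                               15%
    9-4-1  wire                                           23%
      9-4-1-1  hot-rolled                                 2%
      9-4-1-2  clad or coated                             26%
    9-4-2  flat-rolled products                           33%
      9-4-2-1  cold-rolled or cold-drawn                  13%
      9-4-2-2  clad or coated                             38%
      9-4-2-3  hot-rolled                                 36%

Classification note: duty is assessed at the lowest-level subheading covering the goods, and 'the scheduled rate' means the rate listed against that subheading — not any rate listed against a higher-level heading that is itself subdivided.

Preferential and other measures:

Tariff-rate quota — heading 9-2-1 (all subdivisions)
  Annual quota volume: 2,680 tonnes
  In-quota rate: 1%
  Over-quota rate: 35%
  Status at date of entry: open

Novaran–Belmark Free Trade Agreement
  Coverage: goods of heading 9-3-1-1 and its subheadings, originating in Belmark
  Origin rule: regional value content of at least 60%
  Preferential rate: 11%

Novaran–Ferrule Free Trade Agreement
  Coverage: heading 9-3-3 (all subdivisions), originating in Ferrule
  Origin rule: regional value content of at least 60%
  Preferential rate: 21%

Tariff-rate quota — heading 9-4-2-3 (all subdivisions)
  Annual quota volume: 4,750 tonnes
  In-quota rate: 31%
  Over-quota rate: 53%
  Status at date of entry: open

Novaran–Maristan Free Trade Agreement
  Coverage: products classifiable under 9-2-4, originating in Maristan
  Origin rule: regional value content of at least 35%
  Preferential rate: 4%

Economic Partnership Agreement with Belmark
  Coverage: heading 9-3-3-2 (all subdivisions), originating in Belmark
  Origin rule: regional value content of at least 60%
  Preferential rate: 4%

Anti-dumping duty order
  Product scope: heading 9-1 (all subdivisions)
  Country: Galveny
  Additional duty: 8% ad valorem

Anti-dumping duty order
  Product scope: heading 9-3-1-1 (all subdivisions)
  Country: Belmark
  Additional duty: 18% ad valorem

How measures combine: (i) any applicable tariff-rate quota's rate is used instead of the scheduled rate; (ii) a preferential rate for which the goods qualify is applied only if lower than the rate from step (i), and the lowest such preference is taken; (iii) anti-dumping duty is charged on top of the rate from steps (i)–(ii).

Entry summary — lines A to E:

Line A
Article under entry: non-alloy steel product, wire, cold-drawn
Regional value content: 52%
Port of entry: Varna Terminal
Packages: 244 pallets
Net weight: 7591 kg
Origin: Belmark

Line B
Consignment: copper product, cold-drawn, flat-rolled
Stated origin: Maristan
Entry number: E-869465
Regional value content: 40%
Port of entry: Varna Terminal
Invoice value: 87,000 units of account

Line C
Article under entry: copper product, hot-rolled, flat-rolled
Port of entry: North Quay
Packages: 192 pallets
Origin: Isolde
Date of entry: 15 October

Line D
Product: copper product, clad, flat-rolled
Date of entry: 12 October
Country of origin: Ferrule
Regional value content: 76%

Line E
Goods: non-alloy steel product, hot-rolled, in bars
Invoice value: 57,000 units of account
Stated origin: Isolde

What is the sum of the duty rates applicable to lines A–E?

150%

Line A: non-alloy steel → 9-1; wire → 9-1-2; cold-drawn → 9-1-2-3. Scheduled 38%. Belmark agreement on 9-3-1-1: 9-1-2-3 not covered; Belmark agreement on 9-3-3-2: 9-1-2-3 not covered. → 38%.
Line B: copper → 9-3; flat-rolled → 9-3-3; cold-drawn → 9-3-3-3. Scheduled 33%. Maristan agreement on 9-2-4: 9-3-3-3 not covered. → 33%.
Line C: copper → 9-3; flat-rolled → 9-3-3; hot-rolled → 9-3-3-1. Scheduled 35%. No special measure applies. → 35%.
Line D: copper → 9-3; flat-rolled → 9-3-3; clad → 9-3-3-2. Scheduled 34%. Ferrule agreement on 9-3-3: RVC ≥ 60% → 21% available; preferential 21%. → 21%.
Line E: non-alloy steel → 9-1; in bars → 9-1-1; hot-rolled → 9-1-1-2. Scheduled 23%. No special measure applies. → 23%.
Sum: 38% + 33% + 35% + 21% + 23% = 150%.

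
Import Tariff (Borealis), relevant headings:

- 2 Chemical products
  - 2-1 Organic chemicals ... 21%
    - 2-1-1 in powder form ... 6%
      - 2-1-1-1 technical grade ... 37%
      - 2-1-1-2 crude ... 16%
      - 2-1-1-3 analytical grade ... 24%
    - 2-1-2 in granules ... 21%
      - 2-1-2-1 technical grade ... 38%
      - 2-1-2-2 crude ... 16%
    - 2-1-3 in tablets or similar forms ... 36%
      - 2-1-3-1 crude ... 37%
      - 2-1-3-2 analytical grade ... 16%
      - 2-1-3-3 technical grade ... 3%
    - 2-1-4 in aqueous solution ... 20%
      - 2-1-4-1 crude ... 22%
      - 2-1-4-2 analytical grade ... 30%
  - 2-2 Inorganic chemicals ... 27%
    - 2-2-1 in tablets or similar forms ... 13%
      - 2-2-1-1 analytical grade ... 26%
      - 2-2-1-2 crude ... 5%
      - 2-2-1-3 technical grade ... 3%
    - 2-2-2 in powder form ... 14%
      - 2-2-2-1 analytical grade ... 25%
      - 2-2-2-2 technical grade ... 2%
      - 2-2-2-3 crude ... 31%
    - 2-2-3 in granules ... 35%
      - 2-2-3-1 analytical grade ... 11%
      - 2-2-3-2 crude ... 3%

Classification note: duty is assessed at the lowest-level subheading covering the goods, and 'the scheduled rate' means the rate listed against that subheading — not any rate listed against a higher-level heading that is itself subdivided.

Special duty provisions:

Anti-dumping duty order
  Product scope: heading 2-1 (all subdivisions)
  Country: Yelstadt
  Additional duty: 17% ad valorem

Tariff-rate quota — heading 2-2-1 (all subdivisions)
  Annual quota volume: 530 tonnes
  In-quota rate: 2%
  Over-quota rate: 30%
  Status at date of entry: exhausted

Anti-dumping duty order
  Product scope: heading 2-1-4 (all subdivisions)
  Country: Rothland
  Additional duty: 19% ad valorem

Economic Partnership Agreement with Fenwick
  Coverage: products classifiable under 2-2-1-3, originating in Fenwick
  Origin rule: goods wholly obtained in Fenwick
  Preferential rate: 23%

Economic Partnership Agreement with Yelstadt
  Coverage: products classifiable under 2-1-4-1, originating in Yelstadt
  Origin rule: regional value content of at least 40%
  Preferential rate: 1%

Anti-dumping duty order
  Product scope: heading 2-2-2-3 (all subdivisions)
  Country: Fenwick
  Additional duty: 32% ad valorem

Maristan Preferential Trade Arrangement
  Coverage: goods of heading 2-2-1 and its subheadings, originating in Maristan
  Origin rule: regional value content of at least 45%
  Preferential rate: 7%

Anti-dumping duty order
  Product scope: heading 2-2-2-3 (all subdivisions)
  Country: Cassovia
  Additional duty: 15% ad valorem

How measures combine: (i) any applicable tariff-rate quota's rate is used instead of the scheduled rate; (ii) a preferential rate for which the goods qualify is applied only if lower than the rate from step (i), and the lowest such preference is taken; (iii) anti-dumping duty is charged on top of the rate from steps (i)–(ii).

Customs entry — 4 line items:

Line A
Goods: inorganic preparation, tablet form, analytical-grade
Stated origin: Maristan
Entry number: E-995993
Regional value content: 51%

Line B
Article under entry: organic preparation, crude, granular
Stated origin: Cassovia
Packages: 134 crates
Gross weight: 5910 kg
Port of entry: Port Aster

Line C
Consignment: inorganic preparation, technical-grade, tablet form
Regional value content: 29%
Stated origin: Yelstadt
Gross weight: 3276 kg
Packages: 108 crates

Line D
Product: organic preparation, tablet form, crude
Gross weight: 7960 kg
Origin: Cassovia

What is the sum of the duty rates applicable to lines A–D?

90%

Line A: inorganic → 2-2; tablet form → 2-2-1; analytical-grade → 2-2-1-1. Scheduled 26%. quota on 2-2-1 exhausted → over-quota 30%; Maristan agreement on 2-2-1: RVC ≥ 45% → 7% available; preferential 7%. → 7%.
Line B: organic → 2-1; granular → 2-1-2; crude → 2-1-2-2. Scheduled 16%. No special measure applies. → 16%.
Line C: inorganic → 2-2; tablet form → 2-2-1; technical-grade → 2-2-1-3. Scheduled 3%. quota on 2-2-1 exhausted → over-quota 30%; Yelstadt agreement on 2-1-4-1: 2-2-1-3 not covered. → 30%.
Line D: organic → 2-1; tablet form → 2-1-3; crude → 2-1-3-1. Scheduled 37%. No special measure applies. → 37%.
Sum: 7% + 16% + 30% + 37% = 90%.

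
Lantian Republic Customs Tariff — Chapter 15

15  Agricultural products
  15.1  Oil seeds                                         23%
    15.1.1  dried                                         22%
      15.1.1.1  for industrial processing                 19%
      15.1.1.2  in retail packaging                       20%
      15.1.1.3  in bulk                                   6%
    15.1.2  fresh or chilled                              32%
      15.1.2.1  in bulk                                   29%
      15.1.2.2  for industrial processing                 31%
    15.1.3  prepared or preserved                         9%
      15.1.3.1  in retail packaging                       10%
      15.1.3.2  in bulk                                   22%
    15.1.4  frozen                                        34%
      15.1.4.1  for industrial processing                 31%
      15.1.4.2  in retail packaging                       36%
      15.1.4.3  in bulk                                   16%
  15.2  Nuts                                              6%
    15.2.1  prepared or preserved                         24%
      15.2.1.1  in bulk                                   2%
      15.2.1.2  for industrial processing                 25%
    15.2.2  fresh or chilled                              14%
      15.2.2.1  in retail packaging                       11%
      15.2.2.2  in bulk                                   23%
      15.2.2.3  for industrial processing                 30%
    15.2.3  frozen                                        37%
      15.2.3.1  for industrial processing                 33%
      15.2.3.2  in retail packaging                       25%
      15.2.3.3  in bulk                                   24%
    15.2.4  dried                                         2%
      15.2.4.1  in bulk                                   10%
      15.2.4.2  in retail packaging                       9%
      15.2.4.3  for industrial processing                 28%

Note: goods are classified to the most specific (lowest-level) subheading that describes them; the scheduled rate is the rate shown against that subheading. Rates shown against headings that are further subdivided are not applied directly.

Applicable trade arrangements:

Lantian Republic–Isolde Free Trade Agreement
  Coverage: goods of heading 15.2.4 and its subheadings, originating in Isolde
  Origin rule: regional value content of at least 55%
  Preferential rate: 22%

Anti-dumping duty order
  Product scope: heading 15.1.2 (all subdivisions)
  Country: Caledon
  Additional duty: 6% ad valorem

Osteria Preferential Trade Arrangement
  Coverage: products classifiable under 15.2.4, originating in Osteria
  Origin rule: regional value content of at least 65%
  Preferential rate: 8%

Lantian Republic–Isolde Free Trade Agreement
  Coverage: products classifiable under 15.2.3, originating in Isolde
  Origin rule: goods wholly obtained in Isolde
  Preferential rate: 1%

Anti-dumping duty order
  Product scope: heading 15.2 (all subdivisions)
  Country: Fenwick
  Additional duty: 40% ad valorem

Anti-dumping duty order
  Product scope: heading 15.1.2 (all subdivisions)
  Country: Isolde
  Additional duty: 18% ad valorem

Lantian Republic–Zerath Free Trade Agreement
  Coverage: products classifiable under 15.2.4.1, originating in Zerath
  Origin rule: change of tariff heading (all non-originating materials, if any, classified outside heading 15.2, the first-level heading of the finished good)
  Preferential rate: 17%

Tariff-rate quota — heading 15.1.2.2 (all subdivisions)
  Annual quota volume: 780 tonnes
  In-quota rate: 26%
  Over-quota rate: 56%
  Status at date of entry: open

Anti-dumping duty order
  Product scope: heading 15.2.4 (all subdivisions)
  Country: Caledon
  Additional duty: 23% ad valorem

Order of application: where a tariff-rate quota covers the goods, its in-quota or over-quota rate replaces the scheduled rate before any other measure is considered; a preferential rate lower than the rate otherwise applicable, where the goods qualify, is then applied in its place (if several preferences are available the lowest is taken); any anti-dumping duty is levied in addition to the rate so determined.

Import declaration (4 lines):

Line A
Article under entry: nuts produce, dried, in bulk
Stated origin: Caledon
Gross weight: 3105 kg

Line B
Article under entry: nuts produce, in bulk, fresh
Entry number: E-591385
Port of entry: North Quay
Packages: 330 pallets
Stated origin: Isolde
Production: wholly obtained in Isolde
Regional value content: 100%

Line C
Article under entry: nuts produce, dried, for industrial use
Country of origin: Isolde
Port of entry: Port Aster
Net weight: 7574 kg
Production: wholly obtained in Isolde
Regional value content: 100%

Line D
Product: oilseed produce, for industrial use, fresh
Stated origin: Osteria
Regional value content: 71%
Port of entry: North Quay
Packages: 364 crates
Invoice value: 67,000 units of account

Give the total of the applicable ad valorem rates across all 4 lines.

104%

Line A: nuts → 15.2; dried → 15.2.4; in bulk → 15.2.4.1. Scheduled 10%. anti-dumping (Caledon, 15.2.4): +23%; total 10% + 23% = 33%. → 33%.
Line B: nuts → 15.2; fresh → 15.2.2; in bulk → 15.2.2.2. Scheduled 23%. Isolde agreement on 15.2.4: 15.2.2.2 not covered; Isolde agreement on 15.2.3: 15.2.2.2 not covered. → 23%.
Line C: nuts → 15.2; dried → 15.2.4; for industrial use → 15.2.4.3. Scheduled 28%. Isolde agreement on 15.2.4: RVC ≥ 55% → 22% available; Isolde agreement on 15.2.3: 15.2.4.3 not covered; preferential 22%. → 22%.
Line D: oilseed → 15.1; fresh → 15.1.2; for industrial use → 15.1.2.2. Scheduled 31%. quota on 15.1.2.2 open → in-quota 26%; Osteria agreement on 15.2.4: 15.1.2.2 not covered. → 26%.
Sum: 33% + 23% + 22% + 26% = 104%.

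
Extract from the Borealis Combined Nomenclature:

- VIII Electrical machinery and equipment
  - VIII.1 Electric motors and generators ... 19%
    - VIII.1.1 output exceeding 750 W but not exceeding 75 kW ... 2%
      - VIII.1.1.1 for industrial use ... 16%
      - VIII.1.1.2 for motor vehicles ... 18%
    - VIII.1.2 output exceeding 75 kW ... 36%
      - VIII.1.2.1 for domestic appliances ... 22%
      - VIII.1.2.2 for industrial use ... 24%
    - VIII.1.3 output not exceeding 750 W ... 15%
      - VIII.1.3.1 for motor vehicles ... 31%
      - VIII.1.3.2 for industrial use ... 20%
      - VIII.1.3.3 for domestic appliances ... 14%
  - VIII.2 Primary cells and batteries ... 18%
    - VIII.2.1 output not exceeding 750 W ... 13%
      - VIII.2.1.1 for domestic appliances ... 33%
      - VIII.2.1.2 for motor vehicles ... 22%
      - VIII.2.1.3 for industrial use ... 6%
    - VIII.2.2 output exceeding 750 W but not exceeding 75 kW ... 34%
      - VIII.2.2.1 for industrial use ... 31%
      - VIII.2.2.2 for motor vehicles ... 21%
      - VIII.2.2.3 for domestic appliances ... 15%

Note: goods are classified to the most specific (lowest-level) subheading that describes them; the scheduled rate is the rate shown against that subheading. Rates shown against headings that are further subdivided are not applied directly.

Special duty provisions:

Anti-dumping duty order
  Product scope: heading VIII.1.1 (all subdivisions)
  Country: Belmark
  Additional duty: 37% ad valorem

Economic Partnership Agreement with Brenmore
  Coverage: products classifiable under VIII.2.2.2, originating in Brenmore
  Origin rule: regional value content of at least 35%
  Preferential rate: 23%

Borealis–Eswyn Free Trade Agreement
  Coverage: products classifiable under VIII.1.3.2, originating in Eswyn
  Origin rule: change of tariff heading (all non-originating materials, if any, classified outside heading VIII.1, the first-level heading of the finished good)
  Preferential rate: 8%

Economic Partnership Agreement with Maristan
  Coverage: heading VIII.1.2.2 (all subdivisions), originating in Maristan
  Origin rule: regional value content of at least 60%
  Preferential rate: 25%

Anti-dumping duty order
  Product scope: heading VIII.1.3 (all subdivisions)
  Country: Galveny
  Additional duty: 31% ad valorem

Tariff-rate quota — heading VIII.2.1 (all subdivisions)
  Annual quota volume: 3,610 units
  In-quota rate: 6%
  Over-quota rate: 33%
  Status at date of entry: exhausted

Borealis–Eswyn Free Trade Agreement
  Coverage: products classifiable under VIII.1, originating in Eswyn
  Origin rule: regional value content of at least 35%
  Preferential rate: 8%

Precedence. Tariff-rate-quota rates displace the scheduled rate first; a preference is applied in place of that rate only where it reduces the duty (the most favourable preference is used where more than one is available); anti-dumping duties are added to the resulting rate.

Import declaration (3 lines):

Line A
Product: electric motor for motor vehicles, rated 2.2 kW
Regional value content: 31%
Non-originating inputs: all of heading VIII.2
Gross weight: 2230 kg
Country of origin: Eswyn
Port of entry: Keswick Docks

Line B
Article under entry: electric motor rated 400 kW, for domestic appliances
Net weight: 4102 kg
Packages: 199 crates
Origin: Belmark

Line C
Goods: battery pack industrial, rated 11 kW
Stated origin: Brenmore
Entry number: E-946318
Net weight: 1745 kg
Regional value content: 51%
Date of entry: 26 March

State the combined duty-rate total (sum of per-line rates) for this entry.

71%

Line A: electric motor → VIII.1; rated 2.2 kW → VIII.1.1; for motor vehicles → VIII.1.1.2. Scheduled 18%. Eswyn agreement on VIII.1.3.2: VIII.1.1.2 not covered; Eswyn agreement on VIII.1: RVC < 35%. → 18%.
Line B: electric motor → VIII.1; rated 400 kW → VIII.1.2; for domestic appliances → VIII.1.2.1. Scheduled 22%. No special measure applies. → 22%.
Line C: battery pack → VIII.2; rated 11 kW → VIII.2.2; industrial → VIII.2.2.1. Scheduled 31%. Brenmore agreement on VIII.2.2.2: VIII.2.2.1 not covered. → 31%.
Sum: 18% + 22% + 31% = 71%.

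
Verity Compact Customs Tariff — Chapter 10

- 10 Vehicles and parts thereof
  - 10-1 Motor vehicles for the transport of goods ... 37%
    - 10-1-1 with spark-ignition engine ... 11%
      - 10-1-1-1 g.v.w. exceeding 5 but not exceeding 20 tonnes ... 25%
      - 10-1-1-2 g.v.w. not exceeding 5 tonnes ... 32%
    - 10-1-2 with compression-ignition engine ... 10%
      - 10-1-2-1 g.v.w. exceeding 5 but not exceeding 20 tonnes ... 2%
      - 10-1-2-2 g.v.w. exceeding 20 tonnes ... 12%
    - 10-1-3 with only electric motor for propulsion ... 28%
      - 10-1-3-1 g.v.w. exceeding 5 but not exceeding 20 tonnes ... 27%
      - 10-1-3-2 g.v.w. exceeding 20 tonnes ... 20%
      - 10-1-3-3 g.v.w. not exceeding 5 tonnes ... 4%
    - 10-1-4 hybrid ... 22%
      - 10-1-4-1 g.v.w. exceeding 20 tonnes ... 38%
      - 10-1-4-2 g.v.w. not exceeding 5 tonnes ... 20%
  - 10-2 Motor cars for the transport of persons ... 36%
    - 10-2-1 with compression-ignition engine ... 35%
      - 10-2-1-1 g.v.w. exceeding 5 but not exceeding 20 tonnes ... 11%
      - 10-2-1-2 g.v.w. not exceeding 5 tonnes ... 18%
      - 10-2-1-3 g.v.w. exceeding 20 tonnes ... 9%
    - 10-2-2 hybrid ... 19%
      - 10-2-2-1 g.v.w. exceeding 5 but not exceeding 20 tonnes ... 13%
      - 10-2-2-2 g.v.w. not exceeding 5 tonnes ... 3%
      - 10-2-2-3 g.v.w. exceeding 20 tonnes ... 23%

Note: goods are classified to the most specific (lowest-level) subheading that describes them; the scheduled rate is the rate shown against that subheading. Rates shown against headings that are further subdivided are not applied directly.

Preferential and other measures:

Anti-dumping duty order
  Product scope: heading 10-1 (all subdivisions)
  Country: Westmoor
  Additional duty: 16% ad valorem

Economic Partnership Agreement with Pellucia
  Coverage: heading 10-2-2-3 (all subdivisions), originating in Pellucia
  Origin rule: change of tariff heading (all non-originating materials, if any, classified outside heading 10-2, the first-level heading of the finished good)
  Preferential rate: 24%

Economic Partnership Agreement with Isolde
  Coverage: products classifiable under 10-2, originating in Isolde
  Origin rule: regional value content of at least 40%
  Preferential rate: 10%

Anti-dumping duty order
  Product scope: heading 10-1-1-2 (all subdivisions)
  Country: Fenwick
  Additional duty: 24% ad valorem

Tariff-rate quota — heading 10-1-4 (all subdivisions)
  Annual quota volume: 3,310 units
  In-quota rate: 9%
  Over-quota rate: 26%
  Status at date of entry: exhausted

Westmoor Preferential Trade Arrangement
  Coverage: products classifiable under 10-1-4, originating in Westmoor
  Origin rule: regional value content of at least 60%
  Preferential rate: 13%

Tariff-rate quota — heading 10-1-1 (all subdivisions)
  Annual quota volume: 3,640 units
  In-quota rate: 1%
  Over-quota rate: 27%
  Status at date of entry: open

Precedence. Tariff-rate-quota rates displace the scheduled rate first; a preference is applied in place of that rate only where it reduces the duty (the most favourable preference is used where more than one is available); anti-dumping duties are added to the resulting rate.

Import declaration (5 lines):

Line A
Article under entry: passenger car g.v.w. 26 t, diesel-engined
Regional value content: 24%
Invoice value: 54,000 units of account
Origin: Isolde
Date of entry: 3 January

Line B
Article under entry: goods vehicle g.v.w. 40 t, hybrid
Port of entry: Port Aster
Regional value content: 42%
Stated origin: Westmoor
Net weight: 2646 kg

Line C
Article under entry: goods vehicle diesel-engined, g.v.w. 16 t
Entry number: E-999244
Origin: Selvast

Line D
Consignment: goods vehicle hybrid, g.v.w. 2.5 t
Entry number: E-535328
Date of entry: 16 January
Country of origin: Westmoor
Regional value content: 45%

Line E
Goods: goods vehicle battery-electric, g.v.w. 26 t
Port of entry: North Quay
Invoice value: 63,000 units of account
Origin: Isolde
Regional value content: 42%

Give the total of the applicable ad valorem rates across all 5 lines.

Line A: passenger car → 10-2; diesel-engined → 10-2-1; g.v.w. 26 t → 10-2-1-3. Scheduled 9%. Isolde agreement on 10-2: RVC < 40%. → 9%.
Line B: goods vehicle → 10-1; hybrid → 10-1-4; g.v.w. 40 t → 10-1-4-1. Scheduled 38%. quota on 10-1-4 exhausted → over-quota 26%; Westmoor agreement on 10-1-4: RVC < 60%; anti-dumping (Westmoor, 10-1): +16%; total 26% + 16% = 42%. → 42%.
Line C: goods vehicle → 10-1; diesel-engined → 10-1-2; g.v.w. 16 t → 10-1-2-1. Scheduled 2%. No special measure applies. → 2%.
Line D: goods vehicle → 10-1; hybrid → 10-1-4; g.v.w. 2.5 t → 10-1-4-2. Scheduled 20%. quota on 10-1-4 exhausted → over-quota 26%; Westmoor agreement on 10-1-4: RVC < 60%; anti-dumping (Westmoor, 10-1): +16%; total 26% + 16% = 42%. → 42%.
Line E: goods vehicle → 10-1; battery-electric → 10-1-3; g.v.w. 26 t → 10-1-3-2. Scheduled 20%. Isolde agreement on 10-2: 10-1-3-2 not covered. → 20%.
Sum: 9% + 42% + 2% + 42% + 20% = 115%.

115%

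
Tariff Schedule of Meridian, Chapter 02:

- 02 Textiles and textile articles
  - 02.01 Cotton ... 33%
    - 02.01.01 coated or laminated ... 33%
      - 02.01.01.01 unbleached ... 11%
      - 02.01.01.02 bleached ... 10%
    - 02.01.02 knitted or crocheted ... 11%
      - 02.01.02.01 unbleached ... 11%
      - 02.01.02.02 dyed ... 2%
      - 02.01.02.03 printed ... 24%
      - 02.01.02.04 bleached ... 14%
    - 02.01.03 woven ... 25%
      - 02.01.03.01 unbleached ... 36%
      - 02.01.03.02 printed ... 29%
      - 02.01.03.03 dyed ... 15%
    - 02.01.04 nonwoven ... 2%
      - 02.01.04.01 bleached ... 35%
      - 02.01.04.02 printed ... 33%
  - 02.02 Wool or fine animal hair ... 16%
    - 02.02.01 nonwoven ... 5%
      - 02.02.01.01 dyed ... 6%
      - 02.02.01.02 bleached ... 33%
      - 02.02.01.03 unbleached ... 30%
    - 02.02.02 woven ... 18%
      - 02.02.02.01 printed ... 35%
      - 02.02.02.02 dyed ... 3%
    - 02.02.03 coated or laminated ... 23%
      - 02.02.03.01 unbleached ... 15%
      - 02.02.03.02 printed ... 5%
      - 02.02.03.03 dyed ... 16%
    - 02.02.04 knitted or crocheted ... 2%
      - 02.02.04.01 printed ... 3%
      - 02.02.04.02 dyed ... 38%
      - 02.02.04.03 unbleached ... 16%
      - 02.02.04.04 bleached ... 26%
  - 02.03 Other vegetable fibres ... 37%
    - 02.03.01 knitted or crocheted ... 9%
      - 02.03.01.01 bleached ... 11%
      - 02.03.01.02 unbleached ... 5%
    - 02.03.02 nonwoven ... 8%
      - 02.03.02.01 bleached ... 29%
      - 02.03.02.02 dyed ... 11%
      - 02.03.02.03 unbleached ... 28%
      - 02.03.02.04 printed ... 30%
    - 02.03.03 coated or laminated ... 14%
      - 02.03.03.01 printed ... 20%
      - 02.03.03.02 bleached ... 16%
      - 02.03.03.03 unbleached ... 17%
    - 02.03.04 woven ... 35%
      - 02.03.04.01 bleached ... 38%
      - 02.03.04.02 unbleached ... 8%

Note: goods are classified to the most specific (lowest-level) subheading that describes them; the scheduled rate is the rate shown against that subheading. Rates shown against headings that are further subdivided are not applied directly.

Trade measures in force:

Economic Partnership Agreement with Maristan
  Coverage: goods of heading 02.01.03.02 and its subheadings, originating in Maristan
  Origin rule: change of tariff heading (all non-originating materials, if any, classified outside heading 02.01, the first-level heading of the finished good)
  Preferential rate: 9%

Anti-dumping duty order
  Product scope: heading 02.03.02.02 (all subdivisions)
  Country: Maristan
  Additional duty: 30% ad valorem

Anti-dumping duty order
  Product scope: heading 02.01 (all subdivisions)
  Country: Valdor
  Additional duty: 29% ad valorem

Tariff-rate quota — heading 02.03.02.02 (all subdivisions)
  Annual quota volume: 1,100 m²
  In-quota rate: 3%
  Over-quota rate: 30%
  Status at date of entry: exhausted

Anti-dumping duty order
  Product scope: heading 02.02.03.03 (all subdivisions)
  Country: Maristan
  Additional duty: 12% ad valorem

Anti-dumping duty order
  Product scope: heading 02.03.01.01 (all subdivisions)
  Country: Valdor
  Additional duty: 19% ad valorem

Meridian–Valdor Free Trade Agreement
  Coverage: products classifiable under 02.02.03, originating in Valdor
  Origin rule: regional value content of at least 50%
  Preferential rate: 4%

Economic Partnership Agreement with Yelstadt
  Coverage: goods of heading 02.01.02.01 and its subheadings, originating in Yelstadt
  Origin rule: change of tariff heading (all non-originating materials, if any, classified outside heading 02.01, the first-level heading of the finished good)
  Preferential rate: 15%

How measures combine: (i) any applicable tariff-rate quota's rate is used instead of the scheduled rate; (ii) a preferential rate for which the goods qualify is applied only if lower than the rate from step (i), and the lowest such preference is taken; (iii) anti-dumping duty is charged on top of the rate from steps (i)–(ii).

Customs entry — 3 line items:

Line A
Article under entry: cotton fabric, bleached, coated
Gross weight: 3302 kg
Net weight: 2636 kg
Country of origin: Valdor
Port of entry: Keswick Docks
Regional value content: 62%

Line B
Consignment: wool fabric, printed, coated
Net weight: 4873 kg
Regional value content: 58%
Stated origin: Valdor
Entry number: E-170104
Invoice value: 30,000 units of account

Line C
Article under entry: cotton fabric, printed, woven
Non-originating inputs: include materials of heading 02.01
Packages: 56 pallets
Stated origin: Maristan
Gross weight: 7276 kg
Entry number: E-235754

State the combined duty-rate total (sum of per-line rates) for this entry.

72%

Line A: cotton → 02.01; coated → 02.01.01; bleached → 02.01.01.02. Scheduled 10%. Valdor agreement on 02.02.03: 02.01.01.02 not covered; anti-dumping (Valdor, 02.01): +29%; total 10% + 29% = 39%. → 39%.
Line B: wool → 02.02; coated → 02.02.03; printed → 02.02.03.02. Scheduled 5%. Valdor agreement on 02.02.03: RVC ≥ 50% → 4% available; preferential 4%. → 4%.
Line C: cotton → 02.01; woven → 02.01.03; printed → 02.01.03.02. Scheduled 29%. Maristan agreement on 02.01.03.02: CTH not met. → 29%.
Sum: 39% + 4% + 29% = 72%.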